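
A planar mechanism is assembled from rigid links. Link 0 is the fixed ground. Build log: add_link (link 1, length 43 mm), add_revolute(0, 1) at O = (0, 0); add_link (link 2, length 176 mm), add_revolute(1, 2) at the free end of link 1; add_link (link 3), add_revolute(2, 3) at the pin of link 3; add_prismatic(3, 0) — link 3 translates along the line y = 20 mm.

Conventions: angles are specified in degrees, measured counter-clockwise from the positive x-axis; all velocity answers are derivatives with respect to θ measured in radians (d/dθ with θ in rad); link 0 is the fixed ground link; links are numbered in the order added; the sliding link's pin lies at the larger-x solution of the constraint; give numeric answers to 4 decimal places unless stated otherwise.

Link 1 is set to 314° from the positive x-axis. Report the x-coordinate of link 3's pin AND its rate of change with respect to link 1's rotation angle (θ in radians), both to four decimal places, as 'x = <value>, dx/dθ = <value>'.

geometry: r = 43 mm, L = 176 mm, e = 20 mm
crank pin P = (r cos θ, r sin θ) = (29.870310, -30.931611)
h = r sin θ − e = -30.931611 − 20 = -50.931611
x = r cos θ + √(L² − h²) = 29.870310 + 168.469496 = 198.339806
dx/dθ = −r sin θ − h·r cos θ/√(L² − h²) (θ in radians; h = -50.931611) = 39.961988

x = 198.3398, dx/dθ = 39.9620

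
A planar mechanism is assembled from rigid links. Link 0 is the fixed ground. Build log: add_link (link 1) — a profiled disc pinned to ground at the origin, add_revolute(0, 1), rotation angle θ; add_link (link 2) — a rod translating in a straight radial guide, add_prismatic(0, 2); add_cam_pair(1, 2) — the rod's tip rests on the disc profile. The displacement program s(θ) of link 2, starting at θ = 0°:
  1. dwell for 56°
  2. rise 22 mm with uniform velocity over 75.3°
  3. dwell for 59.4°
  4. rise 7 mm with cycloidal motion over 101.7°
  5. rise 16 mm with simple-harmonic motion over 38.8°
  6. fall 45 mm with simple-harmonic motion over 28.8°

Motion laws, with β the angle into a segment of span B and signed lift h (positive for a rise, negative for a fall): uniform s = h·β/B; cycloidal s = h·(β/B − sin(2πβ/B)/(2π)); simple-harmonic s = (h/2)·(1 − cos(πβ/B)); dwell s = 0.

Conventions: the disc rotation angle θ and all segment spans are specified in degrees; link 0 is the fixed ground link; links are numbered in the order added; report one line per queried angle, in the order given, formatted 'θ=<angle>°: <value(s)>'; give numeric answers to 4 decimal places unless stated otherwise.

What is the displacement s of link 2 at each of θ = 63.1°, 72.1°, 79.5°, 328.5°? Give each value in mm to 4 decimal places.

seg 1 [0°–56°] dwell: s stays 0.0000
seg 2 [56°–131.3°] uniform, h=22: θ=63.1° here. β=7.1, B=75.3. 22·7.1/75.3 = 2.0744 → s = 2.0744
seg 2 [56°–131.3°] uniform, h=22: θ=72.1° here. β=16.1, B=75.3. 22·16.1/75.3 = 4.7039 → s = 4.7039
seg 2 [56°–131.3°] uniform, h=22: θ=79.5° here. β=23.5, B=75.3. 22·23.5/75.3 = 6.8659 → s = 6.8659
seg 2 [56°–131.3°] uniform, h=22: full span → s += 22 → s = 22.0000
seg 3 [131.3°–190.7°] dwell: s stays 22.0000
seg 4 [190.7°–292.4°] cycloidal, h=7: full span → s += 7 → s = 29.0000
seg 5 [292.4°–331.2°] simple-harmonic, h=16: θ=328.5° here. β=36.1, B=38.8. 16/2·(1 − cos(π·0.9304)) = 15.8096 → s = 44.8096

θ=63.1°: 2.0744
θ=72.1°: 4.7039
θ=79.5°: 6.8659
θ=328.5°: 44.8096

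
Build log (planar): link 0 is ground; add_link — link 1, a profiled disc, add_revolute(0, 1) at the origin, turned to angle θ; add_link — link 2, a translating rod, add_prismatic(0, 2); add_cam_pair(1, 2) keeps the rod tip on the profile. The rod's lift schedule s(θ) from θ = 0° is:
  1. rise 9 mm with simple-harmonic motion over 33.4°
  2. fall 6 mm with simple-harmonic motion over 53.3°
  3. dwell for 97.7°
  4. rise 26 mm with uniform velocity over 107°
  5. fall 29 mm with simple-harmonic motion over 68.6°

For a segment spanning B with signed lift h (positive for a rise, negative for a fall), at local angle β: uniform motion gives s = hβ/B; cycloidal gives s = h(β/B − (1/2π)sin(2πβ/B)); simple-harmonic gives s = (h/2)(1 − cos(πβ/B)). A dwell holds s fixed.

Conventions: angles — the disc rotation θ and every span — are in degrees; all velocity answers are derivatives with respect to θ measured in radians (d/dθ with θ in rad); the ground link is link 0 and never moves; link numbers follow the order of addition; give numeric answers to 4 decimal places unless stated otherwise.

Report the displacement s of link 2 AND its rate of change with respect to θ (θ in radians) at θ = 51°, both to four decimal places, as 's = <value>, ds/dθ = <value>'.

seg 1 [0°–33.4°] simple-harmonic, h=9: full span → s += 9 → s = 9.0000
seg 2 [33.4°–86.7°] simple-harmonic, h=-6: θ=51° here. β=17.6, B=53.3. -6/2·(1 − cos(π·0.3302)) = -1.4746 → s = 7.5254
velocity in seg [33.4°–86.7°] (simple-harmonic), θ in radians: β = 17.6° = 0.3072 rad, B = 53.3° = 0.9303 rad; ds/dθ = (πh/(2B)) sin(πβ/B) = (π·(-6)/(2·0.9303)) sin(π·0.3302) = -8.723805 mm/rad

s = 7.5254, ds/dθ = -8.7238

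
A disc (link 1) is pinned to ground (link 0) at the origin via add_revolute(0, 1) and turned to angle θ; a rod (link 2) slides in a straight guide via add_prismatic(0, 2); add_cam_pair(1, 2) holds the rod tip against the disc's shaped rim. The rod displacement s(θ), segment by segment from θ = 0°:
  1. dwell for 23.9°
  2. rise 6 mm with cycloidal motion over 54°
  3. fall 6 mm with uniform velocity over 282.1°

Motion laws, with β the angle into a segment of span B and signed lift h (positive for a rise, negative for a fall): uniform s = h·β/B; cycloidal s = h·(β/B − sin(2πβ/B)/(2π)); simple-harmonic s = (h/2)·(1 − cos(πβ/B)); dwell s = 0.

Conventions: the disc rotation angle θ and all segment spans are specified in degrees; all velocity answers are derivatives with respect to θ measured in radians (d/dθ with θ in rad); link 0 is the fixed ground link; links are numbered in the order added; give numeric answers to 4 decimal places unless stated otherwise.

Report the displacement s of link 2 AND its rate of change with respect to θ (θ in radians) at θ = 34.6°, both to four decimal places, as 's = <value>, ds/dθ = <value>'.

segment 1 (0° to 23.9°, dwell): s unchanged at 0.0000
θ = 34.6° falls in segment 2 (23.9° to 77.9°, cycloidal, h = 6): β = 34.6 − 23.9 = 10.7°, B = 54°; Δs = 6·(0.1981 − sin(2π·0.1981)/(2π)) = 0.2842; s = 0.0000 + 0.2842 = 0.2842
velocity in seg [23.9°–77.9°] (cycloidal), θ in radians: β = 10.7° = 0.1868 rad, B = 54° = 0.9425 rad; ds/dθ = (h/B)(1 − cos(2πβ/B)) = (6/0.9425)(1 − cos(2π·0.1981)) = 4.328621 mm/rad

s = 0.2842, ds/dθ = 4.3286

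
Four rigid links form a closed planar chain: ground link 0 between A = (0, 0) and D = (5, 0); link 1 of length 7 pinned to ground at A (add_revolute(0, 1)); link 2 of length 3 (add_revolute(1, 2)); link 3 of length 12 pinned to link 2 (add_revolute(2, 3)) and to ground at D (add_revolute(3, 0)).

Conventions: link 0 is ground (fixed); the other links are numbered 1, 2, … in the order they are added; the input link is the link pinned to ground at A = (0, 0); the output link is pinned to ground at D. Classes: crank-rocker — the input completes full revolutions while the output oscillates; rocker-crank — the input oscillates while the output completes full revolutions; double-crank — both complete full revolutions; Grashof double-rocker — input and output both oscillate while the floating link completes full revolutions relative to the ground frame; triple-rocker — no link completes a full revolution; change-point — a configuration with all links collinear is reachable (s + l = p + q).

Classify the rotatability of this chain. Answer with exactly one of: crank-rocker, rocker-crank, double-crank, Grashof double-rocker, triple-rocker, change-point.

lengths: ground=5, input=7, coupler=3, output=12
sorted: s=3 (shortest), l=12 (longest), p+q=12
s + l = 15 vs p + q = 12
s + l > p + q → non-Grashof → no link fully rotates → triple-rocker

triple-rocker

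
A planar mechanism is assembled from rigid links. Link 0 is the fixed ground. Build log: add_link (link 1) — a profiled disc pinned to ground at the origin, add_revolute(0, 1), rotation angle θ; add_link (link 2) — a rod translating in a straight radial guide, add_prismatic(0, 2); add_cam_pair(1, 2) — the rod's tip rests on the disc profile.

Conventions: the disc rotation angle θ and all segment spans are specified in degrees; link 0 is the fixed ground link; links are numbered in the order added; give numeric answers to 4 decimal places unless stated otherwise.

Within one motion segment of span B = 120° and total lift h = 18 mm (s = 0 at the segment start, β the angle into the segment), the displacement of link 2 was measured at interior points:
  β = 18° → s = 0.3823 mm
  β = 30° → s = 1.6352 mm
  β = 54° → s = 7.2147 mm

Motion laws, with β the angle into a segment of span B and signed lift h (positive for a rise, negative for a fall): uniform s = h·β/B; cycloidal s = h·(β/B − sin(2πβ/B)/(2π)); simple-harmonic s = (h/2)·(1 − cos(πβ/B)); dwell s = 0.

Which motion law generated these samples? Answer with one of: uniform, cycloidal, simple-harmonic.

candidates at β/B = r: uniform s = h·r (linear in β); cycloidal s = h·(r − sin(2πr)/(2π)); simple-harmonic s = (h/2)(1 − cos(πr))
β=18°: printed 0.3823 | uniform 2.7000, cycloidal 0.3823, simple-harmonic 0.9809
β=30°: printed 1.6352 | uniform 4.5000, cycloidal 1.6352, simple-harmonic 2.6360
β=54°: printed 7.2147 | uniform 8.1000, cycloidal 7.2147, simple-harmonic 7.5921
only one law matches every sample → cycloidal

cycloidal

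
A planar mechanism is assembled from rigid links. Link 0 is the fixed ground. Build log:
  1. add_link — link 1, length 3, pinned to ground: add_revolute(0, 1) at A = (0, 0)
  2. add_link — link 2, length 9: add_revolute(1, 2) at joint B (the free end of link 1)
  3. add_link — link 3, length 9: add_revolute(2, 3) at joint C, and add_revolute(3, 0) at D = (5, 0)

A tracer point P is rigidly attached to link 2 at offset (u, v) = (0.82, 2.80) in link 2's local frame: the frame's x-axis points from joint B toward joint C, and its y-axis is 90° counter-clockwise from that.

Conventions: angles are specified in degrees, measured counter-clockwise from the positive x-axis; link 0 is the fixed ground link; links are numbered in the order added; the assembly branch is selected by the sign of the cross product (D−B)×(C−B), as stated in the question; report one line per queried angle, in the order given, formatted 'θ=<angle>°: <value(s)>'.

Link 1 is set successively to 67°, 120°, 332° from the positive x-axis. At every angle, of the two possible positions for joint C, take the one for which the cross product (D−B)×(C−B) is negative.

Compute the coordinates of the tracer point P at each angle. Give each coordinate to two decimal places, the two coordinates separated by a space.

A=(0,0), D=(5.00,0)
θ=67°: B = A + 3.00·(cos67°, sin67°) = (1.1722, 2.7615)
θ=67°: |BD| = 4.7200
θ=67°: circle(B,9.00) ∩ circle(D,9.00): a=2.3600, h=8.6851
θ=67°:   candidates: C₊=(8.1675,8.4242) cross=40.993; C₋=(-1.9953,-5.6627) cross=-40.993
θ=67°:   branch - wants cross < 0 → take C=(-1.9953,-5.6627) (cross=-40.993)
θ=67°: ex = (C−B)/|BC| = (-0.3519,-0.9360); ey = (0.9360,-0.3519)
θ=67°: P = B + 0.82·ex + 2.80·ey = (3.5045,1.0085)
θ=120°: B = A + 3.00·(cos120°, sin120°) = (-1.5000, 2.5981)
θ=120°: |BD| = 7.0000
θ=120°: circle(B,9.00) ∩ circle(D,9.00): a=3.5000, h=8.2916
θ=120°:   candidates: C₊=(4.8274,8.9983) cross=58.041; C₋=(-1.3274,-6.4003) cross=-58.041
θ=120°:   branch - wants cross < 0 → take C=(-1.3274,-6.4003) (cross=-58.041)
θ=120°: ex = (C−B)/|BC| = (0.0192,-0.9998); ey = (0.9998,0.0192)
θ=120°: P = B + 0.82·ex + 2.80·ey = (1.3152,1.8319)
θ=332°: B = A + 3.00·(cos332°, sin332°) = (2.6488, -1.4084)
θ=332°: |BD| = 2.7407
θ=332°: circle(B,9.00) ∩ circle(D,9.00): a=1.3704, h=8.8951
θ=332°:   candidates: C₊=(-0.7466,6.9265) cross=24.379; C₋=(8.3955,-8.3349) cross=-24.379
θ=332°:   branch - wants cross < 0 → take C=(8.3955,-8.3349) (cross=-24.379)
θ=332°: ex = (C−B)/|BC| = (0.6385,-0.7696); ey = (0.7696,0.6385)
θ=332°: P = B + 0.82·ex + 2.80·ey = (5.3273,-0.2517)

θ=67°: 3.50 1.01
θ=120°: 1.32 1.83
θ=332°: 5.33 -0.25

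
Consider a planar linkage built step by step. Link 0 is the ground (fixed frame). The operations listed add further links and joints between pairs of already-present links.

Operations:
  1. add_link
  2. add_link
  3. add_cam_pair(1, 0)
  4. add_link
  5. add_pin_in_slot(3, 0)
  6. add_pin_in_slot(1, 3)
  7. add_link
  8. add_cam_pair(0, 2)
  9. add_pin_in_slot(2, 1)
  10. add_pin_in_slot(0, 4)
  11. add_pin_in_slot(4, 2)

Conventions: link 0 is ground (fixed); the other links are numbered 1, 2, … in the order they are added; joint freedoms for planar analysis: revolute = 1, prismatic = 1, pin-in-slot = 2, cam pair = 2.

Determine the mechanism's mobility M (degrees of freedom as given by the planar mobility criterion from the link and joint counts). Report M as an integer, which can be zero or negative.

L=1 J1=0 J2=0
add link → L=2 J1=0 J2=0
add link → L=3 J1=0 J2=0
C@1,0 dof=2 J2 → L=3 J1=0 J2=1
add link → L=4 J1=0 J2=1
PS@3,0 dof=2 J2 → L=4 J1=0 J2=2
PS@1,3 dof=2 J2 → L=4 J1=0 J2=3
add link → L=5 J1=0 J2=3
C@0,2 dof=2 J2 → L=5 J1=0 J2=4
PS@2,1 dof=2 J2 → L=5 J1=0 J2=5
PS@0,4 dof=2 J2 → L=5 J1=0 J2=6
PS@4,2 dof=2 J2 → L=5 J1=0 J2=7
M=3(L−1)−2J1−J2=3·4−2·0−7=5

M = 5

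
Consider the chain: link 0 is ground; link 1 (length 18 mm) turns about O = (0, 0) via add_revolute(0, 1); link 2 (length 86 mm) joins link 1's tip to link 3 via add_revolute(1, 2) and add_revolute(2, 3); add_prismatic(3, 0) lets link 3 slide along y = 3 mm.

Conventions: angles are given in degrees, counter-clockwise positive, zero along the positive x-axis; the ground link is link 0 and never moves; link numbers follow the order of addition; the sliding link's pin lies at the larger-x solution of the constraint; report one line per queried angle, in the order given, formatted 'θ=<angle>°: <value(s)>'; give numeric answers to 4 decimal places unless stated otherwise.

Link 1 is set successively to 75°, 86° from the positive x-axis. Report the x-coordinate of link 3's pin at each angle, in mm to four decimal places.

geometry: r = 18 mm, L = 86 mm, e = 3 mm
θ=75°: crank pin P = (r cos θ, r sin θ) = (4.658743, 17.386665)
θ=75°: h = r sin θ − e = 17.386665 − 3 = 14.386665
θ=75°: x = r cos θ + √(L² − h²) = 4.658743 + 84.788112 = 89.446854
θ=86°: crank pin P = (r cos θ, r sin θ) = (1.255617, 17.956153)
θ=86°: h = r sin θ − e = 17.956153 − 3 = 14.956153
θ=86°: x = r cos θ + √(L² − h²) = 1.255617 + 84.689512 = 85.945129

θ=75°: 89.4469
θ=86°: 85.9451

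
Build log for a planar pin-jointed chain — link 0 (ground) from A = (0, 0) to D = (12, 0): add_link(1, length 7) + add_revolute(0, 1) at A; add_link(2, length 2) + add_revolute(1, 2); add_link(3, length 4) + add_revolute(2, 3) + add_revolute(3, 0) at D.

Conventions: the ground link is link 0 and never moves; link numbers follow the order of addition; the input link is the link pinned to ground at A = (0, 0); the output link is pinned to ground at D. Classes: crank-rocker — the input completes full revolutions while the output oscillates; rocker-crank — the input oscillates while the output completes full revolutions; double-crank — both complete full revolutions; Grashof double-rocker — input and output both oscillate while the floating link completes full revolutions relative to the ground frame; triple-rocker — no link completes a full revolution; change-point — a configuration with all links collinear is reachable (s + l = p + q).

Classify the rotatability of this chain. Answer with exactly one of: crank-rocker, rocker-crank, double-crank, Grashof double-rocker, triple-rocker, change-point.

lengths: ground=12, input=7, coupler=2, output=4
sorted: s=2 (shortest), l=12 (longest), p+q=11
s + l = 14 vs p + q = 11
s + l > p + q → non-Grashof → no link fully rotates → triple-rocker

triple-rocker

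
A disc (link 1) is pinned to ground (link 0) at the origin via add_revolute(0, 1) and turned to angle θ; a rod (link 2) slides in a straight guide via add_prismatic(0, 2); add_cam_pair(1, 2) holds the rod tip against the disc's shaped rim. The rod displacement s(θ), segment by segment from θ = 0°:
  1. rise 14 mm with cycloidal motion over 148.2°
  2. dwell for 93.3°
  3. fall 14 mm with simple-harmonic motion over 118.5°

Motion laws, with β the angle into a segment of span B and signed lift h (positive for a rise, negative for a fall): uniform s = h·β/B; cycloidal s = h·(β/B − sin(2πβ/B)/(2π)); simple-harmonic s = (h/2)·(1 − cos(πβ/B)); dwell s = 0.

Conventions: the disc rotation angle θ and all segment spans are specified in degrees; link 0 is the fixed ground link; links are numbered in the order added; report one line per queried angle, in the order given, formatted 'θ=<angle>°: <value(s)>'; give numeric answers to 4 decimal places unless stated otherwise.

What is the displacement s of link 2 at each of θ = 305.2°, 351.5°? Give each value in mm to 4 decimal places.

segment 1 (0° to 148.2°, cycloidal, h = 14) is passed completely: s = 0.0000 + (14) = 14.0000
segment 2 (148.2° to 241.5°, dwell): s unchanged at 14.0000
θ = 305.2° falls in segment 3 (241.5° to 360°, simple-harmonic, h = -14): β = 305.2 − 241.5 = 63.7°, B = 118.5°; Δs = -14/2·(1 − cos(π·0.5376)) = -7.8239; s = 14.0000 − 7.8239 = 6.1761
θ = 351.5° falls in segment 3 (241.5° to 360°, simple-harmonic, h = -14): β = 351.5 − 241.5 = 110°, B = 118.5°; Δs = -14/2·(1 − cos(π·0.9283)) = -13.8230; s = 14.0000 − 13.8230 = 0.1770

θ=305.2°: 6.1761
θ=351.5°: 0.1770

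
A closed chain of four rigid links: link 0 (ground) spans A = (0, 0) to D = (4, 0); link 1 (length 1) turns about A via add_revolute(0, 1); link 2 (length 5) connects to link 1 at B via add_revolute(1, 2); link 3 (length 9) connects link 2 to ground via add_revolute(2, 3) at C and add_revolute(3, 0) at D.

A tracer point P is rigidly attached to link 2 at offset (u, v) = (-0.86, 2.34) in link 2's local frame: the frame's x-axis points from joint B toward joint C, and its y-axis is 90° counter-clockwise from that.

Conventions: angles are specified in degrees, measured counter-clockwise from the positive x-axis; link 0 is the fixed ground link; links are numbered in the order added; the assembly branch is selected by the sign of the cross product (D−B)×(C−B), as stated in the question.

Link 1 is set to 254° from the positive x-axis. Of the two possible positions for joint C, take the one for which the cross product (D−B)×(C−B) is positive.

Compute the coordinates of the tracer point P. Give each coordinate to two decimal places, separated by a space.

A=(0,0), D=(4.00,0)
B = A + 1.00·(cos254°, sin254°) = (-0.2756, -0.9613)
|BD| = 4.3824
circle(B,5.00) ∩ circle(D,9.00): a=-4.1981, h=2.7159
  candidates: C₊=(-4.9672,0.7677) cross=11.902; C₋=(-3.7757,-4.5319) cross=-11.902
  branch + wants cross > 0 → take C=(-4.9672,0.7677) (cross=11.902)
ex = (C−B)/|BC| = (-0.9383,0.3458); ey = (-0.3458,-0.9383)
P = B + -0.86·ex + 2.34·ey = (-0.2778,-3.4543)

-0.28 -3.45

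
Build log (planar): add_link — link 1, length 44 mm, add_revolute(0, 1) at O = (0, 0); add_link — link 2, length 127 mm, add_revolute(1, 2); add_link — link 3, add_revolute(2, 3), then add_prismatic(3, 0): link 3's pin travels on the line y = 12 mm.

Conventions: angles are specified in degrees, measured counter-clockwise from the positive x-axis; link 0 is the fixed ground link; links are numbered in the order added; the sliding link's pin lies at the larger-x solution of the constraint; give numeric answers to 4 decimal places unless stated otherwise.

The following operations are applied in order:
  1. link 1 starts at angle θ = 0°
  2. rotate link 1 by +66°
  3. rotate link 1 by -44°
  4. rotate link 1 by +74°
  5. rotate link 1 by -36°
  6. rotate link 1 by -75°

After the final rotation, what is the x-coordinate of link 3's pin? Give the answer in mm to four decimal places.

geometry: r = 44 mm, L = 127 mm, e = 12 mm; θ starts at 0°
rotate link 1 by +66°: θ ← 0° +66° = 66°
rotate link 1 by -44°: θ ← 66° -44° = 22°
rotate link 1 by +74°: θ ← 22° +74° = 96°
rotate link 1 by -36°: θ ← 96° -36° = 60°
rotate link 1 by -75°: θ ← 60° -75° = -15°
crank pin P = (r cos θ, r sin θ) = (42.500736, -11.388038)
h = r sin θ − e = -11.388038 − 12 = -23.388038
x = r cos θ + √(L² − h²) = 42.500736 + 124.827880 = 167.328617

167.3286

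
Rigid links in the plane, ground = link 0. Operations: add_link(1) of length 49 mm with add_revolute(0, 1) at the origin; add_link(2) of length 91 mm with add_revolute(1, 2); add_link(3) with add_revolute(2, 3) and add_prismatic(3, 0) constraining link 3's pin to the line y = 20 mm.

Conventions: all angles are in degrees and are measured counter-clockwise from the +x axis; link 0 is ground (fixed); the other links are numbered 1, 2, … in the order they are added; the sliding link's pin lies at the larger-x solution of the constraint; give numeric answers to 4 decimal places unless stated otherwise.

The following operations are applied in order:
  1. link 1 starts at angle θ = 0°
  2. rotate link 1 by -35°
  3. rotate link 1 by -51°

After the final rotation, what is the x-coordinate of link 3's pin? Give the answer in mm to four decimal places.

geometry: r = 49 mm, L = 91 mm, e = 20 mm; θ starts at 0°
rotate link 1 by -35°: θ ← 0° -35° = -35°
rotate link 1 by -51°: θ ← -35° -51° = -86°
crank pin P = (r cos θ, r sin θ) = (3.418067, -48.880638)
h = r sin θ − e = -48.880638 − 20 = -68.880638
x = r cos θ + √(L² − h²) = 3.418067 + 59.468123 = 62.886190

62.8862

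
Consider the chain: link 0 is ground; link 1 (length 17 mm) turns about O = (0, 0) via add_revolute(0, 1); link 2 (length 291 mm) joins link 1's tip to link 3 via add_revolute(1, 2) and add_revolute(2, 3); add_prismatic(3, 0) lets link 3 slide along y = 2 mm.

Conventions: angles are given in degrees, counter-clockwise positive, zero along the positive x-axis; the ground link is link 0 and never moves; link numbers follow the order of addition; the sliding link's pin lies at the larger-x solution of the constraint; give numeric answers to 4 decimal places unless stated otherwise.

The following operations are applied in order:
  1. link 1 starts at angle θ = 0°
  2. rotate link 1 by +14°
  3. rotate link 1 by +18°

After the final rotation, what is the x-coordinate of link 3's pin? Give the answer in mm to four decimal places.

geometry: r = 17 mm, L = 291 mm, e = 2 mm; θ starts at 0°
rotate link 1 by +14°: θ ← 0° +14° = 14°
rotate link 1 by +18°: θ ← 14° +18° = 32°
crank pin P = (r cos θ, r sin θ) = (14.416818, 9.008627)
h = r sin θ − e = 9.008627 − 2 = 7.008627
x = r cos θ + √(L² − h²) = 14.416818 + 290.915588 = 305.332405

305.3324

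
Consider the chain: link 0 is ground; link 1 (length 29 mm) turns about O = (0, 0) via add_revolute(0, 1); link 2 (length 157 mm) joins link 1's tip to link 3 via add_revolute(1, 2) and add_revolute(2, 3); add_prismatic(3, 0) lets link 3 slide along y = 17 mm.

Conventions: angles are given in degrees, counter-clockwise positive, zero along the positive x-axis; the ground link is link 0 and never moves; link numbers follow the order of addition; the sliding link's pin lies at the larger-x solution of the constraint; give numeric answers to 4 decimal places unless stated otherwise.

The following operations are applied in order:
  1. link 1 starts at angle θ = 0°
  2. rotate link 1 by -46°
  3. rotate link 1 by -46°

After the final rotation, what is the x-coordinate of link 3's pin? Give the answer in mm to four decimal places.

geometry: r = 29 mm, L = 157 mm, e = 17 mm; θ starts at 0°
rotate link 1 by -46°: θ ← 0° -46° = -46°
rotate link 1 by -46°: θ ← -46° -46° = -92°
crank pin P = (r cos θ, r sin θ) = (-1.012085, -28.982334)
h = r sin θ − e = -28.982334 − 17 = -45.982334
x = r cos θ + √(L² − h²) = -1.012085 + 150.115372 = 149.103287

149.1033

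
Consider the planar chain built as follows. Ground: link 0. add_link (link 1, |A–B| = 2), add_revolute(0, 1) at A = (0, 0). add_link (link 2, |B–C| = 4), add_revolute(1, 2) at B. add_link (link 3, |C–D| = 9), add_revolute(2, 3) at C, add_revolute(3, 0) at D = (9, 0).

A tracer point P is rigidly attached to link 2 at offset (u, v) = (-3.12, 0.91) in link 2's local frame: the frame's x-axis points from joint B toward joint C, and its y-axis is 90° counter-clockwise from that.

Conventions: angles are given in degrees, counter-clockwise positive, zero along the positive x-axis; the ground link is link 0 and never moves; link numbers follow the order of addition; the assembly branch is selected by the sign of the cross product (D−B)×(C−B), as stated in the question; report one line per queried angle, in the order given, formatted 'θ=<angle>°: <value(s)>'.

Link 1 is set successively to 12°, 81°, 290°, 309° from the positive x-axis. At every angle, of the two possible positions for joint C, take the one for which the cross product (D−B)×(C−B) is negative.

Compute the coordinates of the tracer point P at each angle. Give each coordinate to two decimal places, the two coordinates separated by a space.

A=(0,0), D=(9.00,0)
θ=12°: B = A + 2.00·(cos12°, sin12°) = (1.9563, 0.4158)
θ=12°: |BD| = 7.0560
θ=12°: circle(B,4.00) ∩ circle(D,9.00): a=-1.0780, h=3.8520
θ=12°:   candidates: C₊=(1.1071,4.3246) cross=27.180; C₋=(0.6531,-3.3659) cross=-27.180
θ=12°:   branch - wants cross < 0 → take C=(0.6531,-3.3659) (cross=-27.180)
θ=12°: ex = (C−B)/|BC| = (-0.3258,-0.9454); ey = (0.9454,-0.3258)
θ=12°: P = B + -3.12·ex + 0.91·ey = (3.8331,3.0691)
θ=81°: B = A + 2.00·(cos81°, sin81°) = (0.3129, 1.9754)
θ=81°: |BD| = 8.9089
θ=81°: circle(B,4.00) ∩ circle(D,9.00): a=0.8064, h=3.9179
θ=81°:   candidates: C₊=(1.9679,5.6169) cross=34.904; C₋=(0.2305,-2.0238) cross=-34.904
θ=81°:   branch - wants cross < 0 → take C=(0.2305,-2.0238) (cross=-34.904)
θ=81°: ex = (C−B)/|BC| = (-0.0206,-0.9998); ey = (0.9998,-0.0206)
θ=81°: P = B + -3.12·ex + 0.91·ey = (1.2869,5.0760)
θ=290°: B = A + 2.00·(cos290°, sin290°) = (0.6840, -1.8794)
θ=290°: |BD| = 8.5257
θ=290°: circle(B,4.00) ∩ circle(D,9.00): a=0.4508, h=3.9745
θ=290°:   candidates: C₊=(0.2476,2.0967) cross=33.885; C₋=(1.9999,-5.6567) cross=-33.885
θ=290°:   branch - wants cross < 0 → take C=(1.9999,-5.6567) (cross=-33.885)
θ=290°: ex = (C−B)/|BC| = (0.3290,-0.9443); ey = (0.9443,0.3290)
θ=290°: P = B + -3.12·ex + 0.91·ey = (0.5170,1.3663)
θ=309°: B = A + 2.00·(cos309°, sin309°) = (1.2586, -1.5543)
θ=309°: |BD| = 7.8959
θ=309°: circle(B,4.00) ∩ circle(D,9.00): a=-0.1682, h=3.9965
θ=309°:   candidates: C₊=(0.3071,2.3309) cross=31.555; C₋=(1.8805,-5.5057) cross=-31.555
θ=309°:   branch - wants cross < 0 → take C=(1.8805,-5.5057) (cross=-31.555)
θ=309°: ex = (C−B)/|BC| = (0.1555,-0.9878); ey = (0.9878,0.1555)
θ=309°: P = B + -3.12·ex + 0.91·ey = (1.6725,1.6692)

θ=12°: 3.83 3.07
θ=81°: 1.29 5.08
θ=290°: 0.52 1.37
θ=309°: 1.67 1.67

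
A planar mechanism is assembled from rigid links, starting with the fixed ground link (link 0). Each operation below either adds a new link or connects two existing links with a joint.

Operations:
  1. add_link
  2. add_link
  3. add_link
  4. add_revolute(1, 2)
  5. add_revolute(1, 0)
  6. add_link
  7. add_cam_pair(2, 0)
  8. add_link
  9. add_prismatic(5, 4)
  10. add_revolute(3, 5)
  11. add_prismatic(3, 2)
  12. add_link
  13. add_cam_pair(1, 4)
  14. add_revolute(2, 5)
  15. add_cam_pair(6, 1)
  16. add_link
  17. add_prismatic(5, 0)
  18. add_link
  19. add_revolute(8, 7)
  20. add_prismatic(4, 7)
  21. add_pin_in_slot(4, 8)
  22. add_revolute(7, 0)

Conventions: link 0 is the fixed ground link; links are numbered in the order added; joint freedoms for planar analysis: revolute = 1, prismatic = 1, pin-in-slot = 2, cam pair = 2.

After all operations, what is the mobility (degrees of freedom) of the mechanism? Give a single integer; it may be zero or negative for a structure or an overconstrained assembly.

ground; <1,0,0>
#1 <2,0,0>
#2 <3,0,0>
#3 <4,0,0>
R:1↔2 J1 <4,1,0>
R:1↔0 J1 <4,2,0>
#4 <5,2,0>
C:2↔0 J2 <5,2,1>
#5 <6,2,1>
P:5↔4 J1 <6,3,1>
R:3↔5 J1 <6,4,1>
P:3↔2 J1 <6,5,1>
#6 <7,5,1>
C:1↔4 J2 <7,5,2>
R:2↔5 J1 <7,6,2>
C:6↔1 J2 <7,6,3>
#7 <8,6,3>
P:5↔0 J1 <8,7,3>
#8 <9,7,3>
R:8↔7 J1 <9,8,3>
P:4↔7 J1 <9,9,3>
PS:4↔8 J2 <9,9,4>
R:7↔0 J1 <9,10,4>
3×8 − 2×10 − 1×4 = 0

M = 0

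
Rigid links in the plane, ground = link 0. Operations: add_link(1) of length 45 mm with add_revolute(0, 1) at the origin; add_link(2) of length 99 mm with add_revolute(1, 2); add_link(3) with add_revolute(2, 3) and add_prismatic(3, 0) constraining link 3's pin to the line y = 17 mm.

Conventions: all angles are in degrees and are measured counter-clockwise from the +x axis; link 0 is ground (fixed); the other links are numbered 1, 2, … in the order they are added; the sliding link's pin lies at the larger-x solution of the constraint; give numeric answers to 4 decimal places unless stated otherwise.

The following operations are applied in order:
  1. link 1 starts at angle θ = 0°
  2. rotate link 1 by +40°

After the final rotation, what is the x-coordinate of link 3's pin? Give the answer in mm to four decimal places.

geometry: r = 45 mm, L = 99 mm, e = 17 mm; θ starts at 0°
rotate link 1 by +40°: θ ← 0° +40° = 40°
crank pin P = (r cos θ, r sin θ) = (34.472000, 28.925442)
h = r sin θ − e = 28.925442 − 17 = 11.925442
x = r cos θ + √(L² − h²) = 34.472000 + 98.279112 = 132.751112

132.7511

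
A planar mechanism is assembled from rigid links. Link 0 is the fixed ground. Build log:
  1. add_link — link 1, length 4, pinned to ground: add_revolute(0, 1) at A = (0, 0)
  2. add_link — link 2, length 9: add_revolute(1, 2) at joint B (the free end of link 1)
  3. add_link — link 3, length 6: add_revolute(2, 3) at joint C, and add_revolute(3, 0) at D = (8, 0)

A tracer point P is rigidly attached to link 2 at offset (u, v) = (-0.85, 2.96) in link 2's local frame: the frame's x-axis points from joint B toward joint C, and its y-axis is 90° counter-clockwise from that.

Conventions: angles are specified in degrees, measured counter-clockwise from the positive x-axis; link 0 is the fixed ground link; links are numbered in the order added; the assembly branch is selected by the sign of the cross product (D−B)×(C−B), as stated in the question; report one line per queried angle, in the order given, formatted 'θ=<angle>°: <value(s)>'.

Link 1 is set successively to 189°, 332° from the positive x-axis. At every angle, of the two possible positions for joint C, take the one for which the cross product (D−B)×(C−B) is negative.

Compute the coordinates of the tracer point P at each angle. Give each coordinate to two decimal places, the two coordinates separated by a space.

A=(0,0), D=(8.00,0)
θ=189°: B = A + 4.00·(cos189°, sin189°) = (-3.9508, -0.6257)
θ=189°: |BD| = 11.9671
θ=189°: circle(B,9.00) ∩ circle(D,6.00): a=7.8637, h=4.3774
θ=189°:   candidates: C₊=(3.6733,4.1569) cross=52.385; C₋=(4.1311,-4.5860) cross=-52.385
θ=189°:   branch - wants cross < 0 → take C=(4.1311,-4.5860) (cross=-52.385)
θ=189°: ex = (C−B)/|BC| = (0.8980,-0.4400); ey = (0.4400,0.8980)
θ=189°: P = B + -0.85·ex + 2.96·ey = (-3.4115,2.4063)
θ=332°: B = A + 4.00·(cos332°, sin332°) = (3.5318, -1.8779)
θ=332°: |BD| = 4.8468
θ=332°: circle(B,9.00) ∩ circle(D,6.00): a=7.0656, h=5.5746
θ=332°:   candidates: C₊=(7.8856,5.9989) cross=27.019; C₋=(12.2054,-4.2795) cross=-27.019
θ=332°:   branch - wants cross < 0 → take C=(12.2054,-4.2795) (cross=-27.019)
θ=332°: ex = (C−B)/|BC| = (0.9637,-0.2668); ey = (0.2668,0.9637)
θ=332°: P = B + -0.85·ex + 2.96·ey = (3.5025,1.2016)

θ=189°: -3.41 2.41
θ=332°: 3.50 1.20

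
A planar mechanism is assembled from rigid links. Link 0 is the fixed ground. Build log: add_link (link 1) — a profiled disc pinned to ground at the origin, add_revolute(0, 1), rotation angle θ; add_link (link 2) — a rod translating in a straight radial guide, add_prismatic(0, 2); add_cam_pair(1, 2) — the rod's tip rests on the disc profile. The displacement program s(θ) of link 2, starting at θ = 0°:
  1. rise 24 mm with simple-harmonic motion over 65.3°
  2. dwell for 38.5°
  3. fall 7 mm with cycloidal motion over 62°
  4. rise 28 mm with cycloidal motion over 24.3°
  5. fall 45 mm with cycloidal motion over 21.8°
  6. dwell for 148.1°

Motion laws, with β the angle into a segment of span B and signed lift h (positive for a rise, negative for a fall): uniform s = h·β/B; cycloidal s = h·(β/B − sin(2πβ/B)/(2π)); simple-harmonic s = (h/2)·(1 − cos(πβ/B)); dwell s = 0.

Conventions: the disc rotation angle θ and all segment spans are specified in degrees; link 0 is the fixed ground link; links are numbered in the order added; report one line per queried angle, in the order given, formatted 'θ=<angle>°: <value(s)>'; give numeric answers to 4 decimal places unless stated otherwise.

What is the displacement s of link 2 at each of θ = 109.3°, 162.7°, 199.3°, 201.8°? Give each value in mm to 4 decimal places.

seg 1 [0°–65.3°] simple-harmonic, h=24: full span → s += 24 → s = 24.0000
seg 2 [65.3°–103.8°] dwell: s stays 24.0000
seg 3 [103.8°–165.8°] cycloidal, h=-7: θ=109.3° here. β=5.5, B=62. -7·(0.0887 − sin(2π·0.0887)/(2π)) = -0.0317 → s = 23.9683
seg 3 [103.8°–165.8°] cycloidal, h=-7: θ=162.7° here. β=58.9, B=62. -7·(0.9500 − sin(2π·0.9500)/(2π)) = -6.9943 → s = 17.0057
seg 3 [103.8°–165.8°] cycloidal, h=-7: full span → s += -7 → s = 17.0000
seg 4 [165.8°–190.1°] cycloidal, h=28: full span → s += 28 → s = 45.0000
seg 5 [190.1°–211.9°] cycloidal, h=-45: θ=199.3° here. β=9.2, B=21.8. -45·(0.4220 − sin(2π·0.4220)/(2π)) = -15.6204 → s = 29.3796
seg 5 [190.1°–211.9°] cycloidal, h=-45: θ=201.8° here. β=11.7, B=21.8. -45·(0.5367 − sin(2π·0.5367)/(2π)) = -25.7882 → s = 19.2118

θ=109.3°: 23.9683
θ=162.7°: 17.0057
θ=199.3°: 29.3796
θ=201.8°: 19.2118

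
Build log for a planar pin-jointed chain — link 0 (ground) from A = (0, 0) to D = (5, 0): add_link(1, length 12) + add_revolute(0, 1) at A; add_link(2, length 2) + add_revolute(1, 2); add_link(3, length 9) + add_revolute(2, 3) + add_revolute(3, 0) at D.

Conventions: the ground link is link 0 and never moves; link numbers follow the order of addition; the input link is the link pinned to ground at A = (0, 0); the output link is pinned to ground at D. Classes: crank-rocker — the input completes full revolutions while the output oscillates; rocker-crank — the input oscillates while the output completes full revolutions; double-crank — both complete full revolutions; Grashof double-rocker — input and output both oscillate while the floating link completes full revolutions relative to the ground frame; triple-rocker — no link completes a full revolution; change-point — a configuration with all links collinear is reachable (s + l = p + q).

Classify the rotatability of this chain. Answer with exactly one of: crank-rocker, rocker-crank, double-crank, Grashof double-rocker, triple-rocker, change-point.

lengths: ground=5, input=12, coupler=2, output=9
sorted: s=2 (shortest), l=12 (longest), p+q=14
s + l = 14 vs p + q = 14
s + l = p + q → change-point (collinear configuration reachable)

change-point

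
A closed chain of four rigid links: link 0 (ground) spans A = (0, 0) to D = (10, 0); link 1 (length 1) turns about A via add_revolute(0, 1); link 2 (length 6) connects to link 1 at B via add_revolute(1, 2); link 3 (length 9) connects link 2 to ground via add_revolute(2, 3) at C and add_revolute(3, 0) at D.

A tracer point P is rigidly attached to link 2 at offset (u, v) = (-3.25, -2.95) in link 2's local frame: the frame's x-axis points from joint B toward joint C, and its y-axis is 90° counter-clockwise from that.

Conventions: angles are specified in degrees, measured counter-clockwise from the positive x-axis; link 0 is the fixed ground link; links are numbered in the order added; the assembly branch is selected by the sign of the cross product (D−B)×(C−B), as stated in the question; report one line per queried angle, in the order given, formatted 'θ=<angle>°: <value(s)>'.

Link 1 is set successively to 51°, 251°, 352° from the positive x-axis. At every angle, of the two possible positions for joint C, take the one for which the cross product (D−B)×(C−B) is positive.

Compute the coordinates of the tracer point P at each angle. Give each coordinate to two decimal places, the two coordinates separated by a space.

A=(0,0), D=(10.00,0)
θ=51°: B = A + 1.00·(cos51°, sin51°) = (0.6293, 0.7771)
θ=51°: |BD| = 9.4029
θ=51°: circle(B,6.00) ∩ circle(D,9.00): a=2.3085, h=5.5381
θ=51°:   candidates: C₊=(3.3877,6.1055) cross=52.074; C₋=(2.4722,-4.9328) cross=-52.074
θ=51°:   branch + wants cross > 0 → take C=(3.3877,6.1055) (cross=52.074)
θ=51°: ex = (C−B)/|BC| = (0.4597,0.8881); ey = (-0.8881,0.4597)
θ=51°: P = B + -3.25·ex + -2.95·ey = (1.7550,-3.4652)
θ=251°: B = A + 1.00·(cos251°, sin251°) = (-0.3256, -0.9455)
θ=251°: |BD| = 10.3688
θ=251°: circle(B,6.00) ∩ circle(D,9.00): a=3.0144, h=5.1878
θ=251°:   candidates: C₊=(2.2032,4.4956) cross=53.791; C₋=(3.1494,-5.8368) cross=-53.791
θ=251°:   branch + wants cross > 0 → take C=(2.2032,4.4956) (cross=53.791)
θ=251°: ex = (C−B)/|BC| = (0.4215,0.9068); ey = (-0.9068,0.4215)
θ=251°: P = B + -3.25·ex + -2.95·ey = (0.9799,-5.1361)
θ=352°: B = A + 1.00·(cos352°, sin352°) = (0.9903, -0.1392)
θ=352°: |BD| = 9.0108
θ=352°: circle(B,6.00) ∩ circle(D,9.00): a=2.0084, h=5.6539
θ=352°:   candidates: C₊=(2.9111,5.5450) cross=50.946; C₋=(3.0858,-5.7614) cross=-50.946
θ=352°:   branch + wants cross > 0 → take C=(2.9111,5.5450) (cross=50.946)
θ=352°: ex = (C−B)/|BC| = (0.3201,0.9474); ey = (-0.9474,0.3201)
θ=352°: P = B + -3.25·ex + -2.95·ey = (2.7446,-4.1625)

θ=51°: 1.75 -3.47
θ=251°: 0.98 -5.14
θ=352°: 2.74 -4.16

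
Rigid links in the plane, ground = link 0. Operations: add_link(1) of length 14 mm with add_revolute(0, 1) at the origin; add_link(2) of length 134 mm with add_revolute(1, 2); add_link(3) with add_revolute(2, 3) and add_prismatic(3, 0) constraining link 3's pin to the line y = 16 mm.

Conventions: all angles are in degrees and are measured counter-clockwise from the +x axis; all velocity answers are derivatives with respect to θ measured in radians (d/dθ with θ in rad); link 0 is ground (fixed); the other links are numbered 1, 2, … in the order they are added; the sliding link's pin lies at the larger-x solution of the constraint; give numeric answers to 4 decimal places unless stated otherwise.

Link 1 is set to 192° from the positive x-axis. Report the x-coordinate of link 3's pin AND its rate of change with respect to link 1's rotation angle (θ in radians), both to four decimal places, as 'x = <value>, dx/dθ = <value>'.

geometry: r = 14 mm, L = 134 mm, e = 16 mm
crank pin P = (r cos θ, r sin θ) = (-13.694066, -2.910764)
h = r sin θ − e = -2.910764 − 16 = -18.910764
x = r cos θ + √(L² − h²) = -13.694066 + 132.658897 = 118.964831
dx/dθ = −r sin θ − h·r cos θ/√(L² − h²) (θ in radians; h = -18.910764) = 0.958650

x = 118.9648, dx/dθ = 0.9586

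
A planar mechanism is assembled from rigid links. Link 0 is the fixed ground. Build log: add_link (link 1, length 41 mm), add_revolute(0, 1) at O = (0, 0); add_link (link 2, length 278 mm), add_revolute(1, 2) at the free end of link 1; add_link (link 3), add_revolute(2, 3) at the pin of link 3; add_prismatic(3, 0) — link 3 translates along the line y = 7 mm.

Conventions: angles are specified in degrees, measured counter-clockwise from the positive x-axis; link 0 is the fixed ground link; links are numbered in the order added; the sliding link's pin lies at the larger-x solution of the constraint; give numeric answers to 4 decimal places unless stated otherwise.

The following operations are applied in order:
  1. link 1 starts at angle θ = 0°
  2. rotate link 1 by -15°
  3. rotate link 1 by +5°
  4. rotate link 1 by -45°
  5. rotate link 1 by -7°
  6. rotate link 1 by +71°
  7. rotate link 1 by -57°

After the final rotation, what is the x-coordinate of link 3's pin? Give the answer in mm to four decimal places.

geometry: r = 41 mm, L = 278 mm, e = 7 mm; θ starts at 0°
rotate link 1 by -15°: θ ← 0° -15° = -15°
rotate link 1 by +5°: θ ← -15° +5° = -10°
rotate link 1 by -45°: θ ← -10° -45° = -55°
rotate link 1 by -7°: θ ← -55° -7° = -62°
rotate link 1 by +71°: θ ← -62° +71° = 9°
rotate link 1 by -57°: θ ← 9° -57° = -48°
crank pin P = (r cos θ, r sin θ) = (27.434355, -30.468938)
h = r sin θ − e = -30.468938 − 7 = -37.468938
x = r cos θ + √(L² − h²) = 27.434355 + 275.463389 = 302.897744

302.8977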